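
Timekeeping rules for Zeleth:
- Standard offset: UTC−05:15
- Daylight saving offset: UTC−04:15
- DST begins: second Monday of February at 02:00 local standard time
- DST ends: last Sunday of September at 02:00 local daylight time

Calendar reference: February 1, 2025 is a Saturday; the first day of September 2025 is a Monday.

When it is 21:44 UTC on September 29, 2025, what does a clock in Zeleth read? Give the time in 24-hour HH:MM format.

1 February 2025 is a Saturday, so the first Monday is February 3 and the second is February 10.
1 September 2025 is a Monday, so Sundays fall on 7, 14, 21, 28; the last is September 28.
At the standard offset (UTC−05:15), 21:44 UTC − 5h15m = 16:29 Zeleth standard time.
The standard-time date in Zeleth, September 29, 2025, is outside the daylight-saving period (10 February – 28 September), so Zeleth is on standard time, UTC−05:15.
21:44 UTC − 5h15m = 16:29 local.

16:29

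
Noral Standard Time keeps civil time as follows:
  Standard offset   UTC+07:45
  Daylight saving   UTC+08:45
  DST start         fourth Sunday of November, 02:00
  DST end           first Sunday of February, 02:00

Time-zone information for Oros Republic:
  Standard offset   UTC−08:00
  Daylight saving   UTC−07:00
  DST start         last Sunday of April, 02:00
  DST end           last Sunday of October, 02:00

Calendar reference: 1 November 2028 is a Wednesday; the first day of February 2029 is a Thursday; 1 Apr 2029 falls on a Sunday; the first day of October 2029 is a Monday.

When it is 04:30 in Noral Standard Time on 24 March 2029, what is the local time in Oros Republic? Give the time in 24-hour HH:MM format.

1 November 2028 is a Wednesday, so the first Sunday is November 5 and the fourth is November 26.
1 February 2029 is a Thursday, so the first Sunday is February 4.
24 March 2029 does not fall between 26 November 2028 and 4 February 2029, so daylight saving is not in effect and Noral Standard Time is at UTC+07:45.
04:30 Noral Standard Time − 7h45m = 20:45 UTC (rolling into the previous day, 23 March 2029).
1 April 2029 is a Sunday, so Sundays fall on 1, 8, 15, 22, 29; the last is April 29.
1 October 2029 is a Monday, so Sundays fall on 7, 14, 21, 28; the last is October 28.
At the standard offset (UTC−08:00), 20:45 UTC − 8h = 12:45 Oros Republic standard time.
The standard-time date in Oros Republic, 23 March 2029, does not fall between 29 April and 28 October, so daylight saving is not in effect and Oros Republic is at UTC−08:00.
20:45 UTC − 8h = 12:45 Oros Republic.

12:45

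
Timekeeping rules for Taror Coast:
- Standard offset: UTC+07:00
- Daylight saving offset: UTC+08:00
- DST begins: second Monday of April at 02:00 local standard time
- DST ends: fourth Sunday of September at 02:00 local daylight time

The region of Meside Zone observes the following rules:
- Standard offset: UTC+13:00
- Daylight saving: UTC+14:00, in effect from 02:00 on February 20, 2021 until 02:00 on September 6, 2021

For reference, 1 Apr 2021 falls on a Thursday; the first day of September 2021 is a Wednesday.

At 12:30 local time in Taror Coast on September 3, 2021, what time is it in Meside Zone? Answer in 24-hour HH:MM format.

1 April 2021 is a Thursday, so the first Monday is April 5 and the second is April 12.
1 September 2021 is a Wednesday, so the first Sunday is September 5 and the fourth is September 26.
September 3, 2021 lies within the daylight-saving period (12 April – 26 September), so Taror Coast is on daylight time, UTC+08:00.
12:30 Taror Coast − 8h = 04:30 UTC.
At the standard offset (UTC+13:00), 04:30 UTC + 13h = 17:30 Meside Zone standard time.
The standard-time date in Meside Zone, September 3, 2021, lies within the daylight-saving period (20 February – 6 September), so Meside Zone is on daylight time, UTC+14:00.
04:30 UTC + 14h = 18:30 Meside Zone.

18:30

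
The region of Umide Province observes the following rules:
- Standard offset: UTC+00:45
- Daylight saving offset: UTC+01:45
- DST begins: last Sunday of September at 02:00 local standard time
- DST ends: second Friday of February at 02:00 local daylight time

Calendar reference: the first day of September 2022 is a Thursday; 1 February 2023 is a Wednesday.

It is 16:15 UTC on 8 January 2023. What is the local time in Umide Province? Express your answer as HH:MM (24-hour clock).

1 September 2022 is a Thursday, so Sundays fall on 4, 11, 18, 25; the last is September 25.
1 February 2023 is a Wednesday, so the first Friday is February 3 and the second is February 10.
At the standard offset (UTC+00:45), 16:15 UTC + 0h45m = 17:00 Umide Province standard time.
Daylight saving runs 25 September 2022 – 10 February 2023; the standard-time date in Umide Province, 8 January 2023, is inside that window, so Umide Province is at UTC+01:45.
16:15 UTC + 1h45m = 18:00 local.

18:00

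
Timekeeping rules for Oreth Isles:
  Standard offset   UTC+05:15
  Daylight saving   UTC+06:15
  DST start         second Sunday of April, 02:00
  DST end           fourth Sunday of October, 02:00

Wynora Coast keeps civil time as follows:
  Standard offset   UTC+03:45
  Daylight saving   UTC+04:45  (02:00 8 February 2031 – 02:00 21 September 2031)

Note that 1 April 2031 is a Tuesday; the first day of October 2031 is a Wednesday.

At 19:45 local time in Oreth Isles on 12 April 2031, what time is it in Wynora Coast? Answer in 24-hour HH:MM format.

1 April 2031 is a Tuesday, so the first Sunday is April 6 and the second is April 13.
1 October 2031 is a Wednesday, so the first Sunday is October 5 and the fourth is October 26.
Daylight saving runs 13 April – 26 October; 12 April 2031 is outside that window, so Oreth Isles is on standard time at UTC+05:15.
19:45 Oreth Isles − 5h15m = 14:30 UTC.
At the standard offset (UTC+03:45), 14:30 UTC + 3h45m = 18:15 Wynora Coast standard time.
The standard-time date in Wynora Coast, 12 April 2031, lies within the daylight-saving period (8 February – 21 September), so Wynora Coast is on daylight time, UTC+04:45.
14:30 UTC + 4h45m = 19:15 Wynora Coast.

19:15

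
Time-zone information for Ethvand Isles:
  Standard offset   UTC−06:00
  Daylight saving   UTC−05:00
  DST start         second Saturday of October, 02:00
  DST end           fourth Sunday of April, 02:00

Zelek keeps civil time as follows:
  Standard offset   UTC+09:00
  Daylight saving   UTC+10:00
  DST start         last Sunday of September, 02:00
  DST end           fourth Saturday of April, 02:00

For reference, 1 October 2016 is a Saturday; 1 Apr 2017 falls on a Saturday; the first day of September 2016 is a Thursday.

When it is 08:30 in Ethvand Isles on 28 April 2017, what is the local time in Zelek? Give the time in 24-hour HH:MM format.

23:30

1 October 2016 is a Saturday, so the first Saturday is October 1 and the second is October 8.
1 April 2017 is a Saturday, so the first Sunday is April 2 and the fourth is April 23.
28 April 2017 does not fall between 8 October 2016 and 23 April 2017, so daylight saving is not in effect and Ethvand Isles is at UTC−06:00.
08:30 Ethvand Isles + 6h = 14:30 UTC.
1 September 2016 is a Thursday, so Sundays fall on 4, 11, 18, 25; the last is September 25.
1 April 2017 is a Saturday, so the first Saturday is April 1 and the fourth is April 22.
At the standard offset (UTC+09:00), 14:30 UTC + 9h = 23:30 Zelek standard time.
The standard-time date in Zelek, 28 April 2017, is outside the daylight-saving period (25 September 2016 – 22 April 2017), so Zelek is on standard time, UTC+09:00.
14:30 UTC + 9h = 23:30 Zelek.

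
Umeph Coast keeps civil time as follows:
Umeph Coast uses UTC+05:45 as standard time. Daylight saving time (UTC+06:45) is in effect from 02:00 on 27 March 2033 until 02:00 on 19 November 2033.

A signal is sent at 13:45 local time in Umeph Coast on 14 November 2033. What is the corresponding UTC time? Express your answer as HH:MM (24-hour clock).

07:00

Daylight saving runs 27 March – 19 November; 14 November 2033 is inside that window, so Umeph Coast is at UTC+06:45.
13:45 local − 6h45m = 07:00 UTC.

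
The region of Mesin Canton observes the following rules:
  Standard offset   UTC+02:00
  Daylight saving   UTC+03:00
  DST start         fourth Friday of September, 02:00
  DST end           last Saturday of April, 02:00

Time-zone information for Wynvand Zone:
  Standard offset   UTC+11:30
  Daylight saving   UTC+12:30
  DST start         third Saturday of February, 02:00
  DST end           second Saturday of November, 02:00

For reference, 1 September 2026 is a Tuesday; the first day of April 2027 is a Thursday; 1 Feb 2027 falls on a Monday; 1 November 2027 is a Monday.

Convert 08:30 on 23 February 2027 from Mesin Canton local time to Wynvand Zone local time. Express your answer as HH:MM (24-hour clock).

1 September 2026 is a Tuesday, so the first Friday is September 4 and the fourth is September 25.
1 April 2027 is a Thursday, so Saturdays fall on 3, 10, 17, 24; the last is April 24.
23 February 2027 falls between 25 September 2026 and 24 April 2027, so daylight saving is in effect and Mesin Canton is at UTC+03:00.
08:30 Mesin Canton − 3h = 05:30 UTC.
1 February 2027 is a Monday, so the first Saturday is February 6 and the third is February 20.
1 November 2027 is a Monday, so the first Saturday is November 6 and the second is November 13.
At the standard offset (UTC+11:30), 05:30 UTC + 11h30m = 17:00 Wynvand Zone standard time.
The standard-time date in Wynvand Zone, 23 February 2027, lies within the daylight-saving period (20 February – 13 November), so Wynvand Zone is on daylight time, UTC+12:30.
05:30 UTC + 12h30m = 18:00 Wynvand Zone.

18:00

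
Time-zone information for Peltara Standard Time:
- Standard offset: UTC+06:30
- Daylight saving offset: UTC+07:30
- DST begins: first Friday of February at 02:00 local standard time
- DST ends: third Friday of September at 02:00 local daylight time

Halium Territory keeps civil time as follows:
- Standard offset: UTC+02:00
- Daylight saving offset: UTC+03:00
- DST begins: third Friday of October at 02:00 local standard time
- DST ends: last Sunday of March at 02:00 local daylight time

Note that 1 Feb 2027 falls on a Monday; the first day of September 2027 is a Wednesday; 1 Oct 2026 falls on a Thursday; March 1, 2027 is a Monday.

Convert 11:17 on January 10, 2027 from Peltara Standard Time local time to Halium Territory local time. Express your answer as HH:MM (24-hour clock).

07:47

1 February 2027 is a Monday, so the first Friday is February 5.
1 September 2027 is a Wednesday, so the first Friday is September 3 and the third is September 17.
January 10, 2027 does not fall between 5 February and 17 September, so daylight saving is not in effect and Peltara Standard Time is at UTC+06:30.
11:17 Peltara Standard Time − 6h30m = 04:47 UTC.
1 October 2026 is a Thursday, so the first Friday is October 2 and the third is October 16.
1 March 2027 is a Monday, so Sundays fall on 7, 14, 21, 28; the last is March 28.
At the standard offset (UTC+02:00), 04:47 UTC + 2h = 06:47 Halium Territory standard time.
The standard-time date in Halium Territory, January 10, 2027, lies within the daylight-saving period (16 October 2026 – 28 March 2027), so Halium Territory is on daylight time, UTC+03:00.
04:47 UTC + 3h = 07:47 Halium Territory.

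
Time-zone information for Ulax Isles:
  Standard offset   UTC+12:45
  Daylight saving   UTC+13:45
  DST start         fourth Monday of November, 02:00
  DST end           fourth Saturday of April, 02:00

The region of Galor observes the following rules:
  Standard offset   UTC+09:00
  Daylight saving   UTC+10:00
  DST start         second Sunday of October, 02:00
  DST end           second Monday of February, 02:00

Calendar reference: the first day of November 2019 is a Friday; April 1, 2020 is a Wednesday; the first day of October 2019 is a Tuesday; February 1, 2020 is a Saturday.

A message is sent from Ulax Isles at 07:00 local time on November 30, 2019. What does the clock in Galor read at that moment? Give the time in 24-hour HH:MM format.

1 November 2019 is a Friday, so the first Monday is November 4 and the fourth is November 25.
1 April 2020 is a Wednesday, so the first Saturday is April 4 and the fourth is April 25.
Daylight saving runs 25 November 2019 – 25 April 2020; November 30, 2019 is inside that window, so Ulax Isles is at UTC+13:45.
07:00 Ulax Isles − 13h45m = 17:15 UTC (rolling into the previous day, 29 November 2019).
1 October 2019 is a Tuesday, so the first Sunday is October 6 and the second is October 13.
1 February 2020 is a Saturday, so the first Monday is February 3 and the second is February 10.
At the standard offset (UTC+09:00), 17:15 UTC + 9h = 02:15 Galor standard time (rolling into the next day, 30 November 2019).
Daylight saving runs 13 October 2019 – 10 February 2020; the standard-time date in Galor, November 30, 2019, is inside that window, so Galor is at UTC+10:00.
17:15 UTC + 10h = 03:15 Galor (rolling into the next day, 30 November 2019).

03:15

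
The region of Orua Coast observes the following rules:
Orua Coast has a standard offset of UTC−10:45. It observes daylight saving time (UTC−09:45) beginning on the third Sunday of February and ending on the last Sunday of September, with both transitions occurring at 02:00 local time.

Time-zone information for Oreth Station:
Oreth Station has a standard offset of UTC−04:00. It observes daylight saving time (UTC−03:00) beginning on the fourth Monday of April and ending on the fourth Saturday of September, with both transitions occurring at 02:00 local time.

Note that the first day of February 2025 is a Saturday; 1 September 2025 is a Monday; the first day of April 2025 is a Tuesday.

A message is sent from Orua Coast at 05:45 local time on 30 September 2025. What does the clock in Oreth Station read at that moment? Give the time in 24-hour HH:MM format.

12:30

1 February 2025 is a Saturday, so the first Sunday is February 2 and the third is February 16.
1 September 2025 is a Monday, so Sundays fall on 7, 14, 21, 28; the last is September 28.
Daylight saving runs 16 February – 28 September; 30 September 2025 is outside that window, so Orua Coast is on standard time at UTC−10:45.
05:45 Orua Coast + 10h45m = 16:30 UTC.
1 April 2025 is a Tuesday, so the first Monday is April 7 and the fourth is April 28.
1 September 2025 is a Monday, so the first Saturday is September 6 and the fourth is September 27.
At the standard offset (UTC−04:00), 16:30 UTC − 4h = 12:30 Oreth Station standard time.
The standard-time date in Oreth Station, 30 September 2025, does not fall between 28 April and 27 September, so daylight saving is not in effect and Oreth Station is at UTC−04:00.
16:30 UTC − 4h = 12:30 Oreth Station.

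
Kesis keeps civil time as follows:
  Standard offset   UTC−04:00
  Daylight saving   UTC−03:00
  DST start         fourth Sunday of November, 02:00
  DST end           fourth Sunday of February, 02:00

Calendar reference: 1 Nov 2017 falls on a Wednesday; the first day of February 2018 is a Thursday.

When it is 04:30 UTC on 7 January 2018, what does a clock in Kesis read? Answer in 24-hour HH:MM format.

1 November 2017 is a Wednesday, so the first Sunday is November 5 and the fourth is November 26.
1 February 2018 is a Thursday, so the first Sunday is February 4 and the fourth is February 25.
At the standard offset (UTC−04:00), 04:30 UTC − 4h = 00:30 Kesis standard time.
The standard-time date in Kesis, 7 January 2018, falls between 26 November 2017 and 25 February 2018, so daylight saving is in effect and Kesis is at UTC−03:00.
04:30 UTC − 3h = 01:30 local.

01:30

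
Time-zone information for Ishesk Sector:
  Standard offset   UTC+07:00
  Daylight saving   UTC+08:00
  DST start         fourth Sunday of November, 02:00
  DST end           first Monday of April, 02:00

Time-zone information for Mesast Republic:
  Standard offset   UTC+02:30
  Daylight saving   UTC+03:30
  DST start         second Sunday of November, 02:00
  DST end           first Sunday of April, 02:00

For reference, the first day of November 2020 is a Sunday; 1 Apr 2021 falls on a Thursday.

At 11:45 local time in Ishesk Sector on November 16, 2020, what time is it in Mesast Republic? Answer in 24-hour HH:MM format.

08:15

1 November 2020 is a Sunday, so the first Sunday is November 1 and the fourth is November 22.
1 April 2021 is a Thursday, so the first Monday is April 5.
November 16, 2020 is outside the daylight-saving period (22 November 2020 – 5 April 2021), so Ishesk Sector is on standard time, UTC+07:00.
11:45 Ishesk Sector − 7h = 04:45 UTC.
1 November 2020 is a Sunday, so the first Sunday is November 1 and the second is November 8.
1 April 2021 is a Thursday, so the first Sunday is April 4.
At the standard offset (UTC+02:30), 04:45 UTC + 2h30m = 07:15 Mesast Republic standard time.
Daylight saving runs 8 November 2020 – 4 April 2021; the standard-time date in Mesast Republic, November 16, 2020, is inside that window, so Mesast Republic is at UTC+03:30.
04:45 UTC + 3h30m = 08:15 Mesast Republic.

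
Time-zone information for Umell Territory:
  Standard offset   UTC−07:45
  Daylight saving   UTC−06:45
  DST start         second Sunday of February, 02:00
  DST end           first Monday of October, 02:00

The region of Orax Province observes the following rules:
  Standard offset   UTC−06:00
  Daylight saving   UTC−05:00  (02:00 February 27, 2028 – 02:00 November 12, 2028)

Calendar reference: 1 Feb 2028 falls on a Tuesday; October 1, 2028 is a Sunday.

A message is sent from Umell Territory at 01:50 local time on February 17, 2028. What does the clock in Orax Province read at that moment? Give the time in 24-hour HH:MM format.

1 February 2028 is a Tuesday, so the first Sunday is February 6 and the second is February 13.
1 October 2028 is a Sunday, so the first Monday is October 2.
February 17, 2028 lies within the daylight-saving period (13 February – 2 October), so Umell Territory is on daylight time, UTC−06:45.
01:50 Umell Territory + 6h45m = 08:35 UTC.
At the standard offset (UTC−06:00), 08:35 UTC − 6h = 02:35 Orax Province standard time.
The standard-time date in Orax Province, February 17, 2028, is outside the daylight-saving period (27 February – 12 November), so Orax Province is on standard time, UTC−06:00.
08:35 UTC − 6h = 02:35 Orax Province.

02:35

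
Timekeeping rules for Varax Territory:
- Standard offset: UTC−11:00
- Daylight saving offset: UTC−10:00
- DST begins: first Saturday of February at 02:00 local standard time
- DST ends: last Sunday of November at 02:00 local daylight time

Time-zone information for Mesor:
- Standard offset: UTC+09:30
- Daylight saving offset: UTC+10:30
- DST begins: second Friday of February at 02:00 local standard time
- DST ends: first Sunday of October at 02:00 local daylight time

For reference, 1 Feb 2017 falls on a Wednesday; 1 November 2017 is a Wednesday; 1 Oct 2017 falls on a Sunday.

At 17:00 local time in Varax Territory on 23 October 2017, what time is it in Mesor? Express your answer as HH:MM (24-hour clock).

12:30

1 February 2017 is a Wednesday, so the first Saturday is February 4.
1 November 2017 is a Wednesday, so Sundays fall on 5, 12, 19, 26; the last is November 26.
23 October 2017 falls between 4 February and 26 November, so daylight saving is in effect and Varax Territory is at UTC−10:00.
17:00 Varax Territory + 10h = 03:00 UTC (rolling into the next day, 24 October 2017).
1 February 2017 is a Wednesday, so the first Friday is February 3 and the second is February 10.
1 October 2017 is a Sunday, so the first Sunday is October 1.
At the standard offset (UTC+09:30), 03:00 UTC + 9h30m = 12:30 Mesor standard time.
Daylight saving runs 10 February – 1 October; the standard-time date in Mesor, 24 October 2017, is outside that window, so Mesor is on standard time at UTC+09:30.
03:00 UTC + 9h30m = 12:30 Mesor.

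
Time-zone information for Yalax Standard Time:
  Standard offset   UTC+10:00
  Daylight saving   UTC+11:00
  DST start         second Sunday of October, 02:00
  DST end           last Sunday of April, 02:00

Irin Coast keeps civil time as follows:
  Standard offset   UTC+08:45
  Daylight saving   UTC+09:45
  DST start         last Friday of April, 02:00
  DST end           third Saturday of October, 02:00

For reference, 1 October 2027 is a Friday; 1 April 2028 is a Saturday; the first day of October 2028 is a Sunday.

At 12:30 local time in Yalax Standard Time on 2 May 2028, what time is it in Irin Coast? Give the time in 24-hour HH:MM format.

1 October 2027 is a Friday, so the first Sunday is October 3 and the second is October 10.
1 April 2028 is a Saturday, so Sundays fall on 2, 9, 16, 23, 30; the last is April 30.
Daylight saving runs 10 October 2027 – 30 April 2028; 2 May 2028 is outside that window, so Yalax Standard Time is on standard time at UTC+10:00.
12:30 Yalax Standard Time − 10h = 02:30 UTC.
1 April 2028 is a Saturday, so Fridays fall on 7, 14, 21, 28; the last is April 28.
1 October 2028 is a Sunday, so the first Saturday is October 7 and the third is October 21.
At the standard offset (UTC+08:45), 02:30 UTC + 8h45m = 11:15 Irin Coast standard time.
Daylight saving runs 28 April – 21 October; the standard-time date in Irin Coast, 2 May 2028, is inside that window, so Irin Coast is at UTC+09:45.
02:30 UTC + 9h45m = 12:15 Irin Coast.

12:15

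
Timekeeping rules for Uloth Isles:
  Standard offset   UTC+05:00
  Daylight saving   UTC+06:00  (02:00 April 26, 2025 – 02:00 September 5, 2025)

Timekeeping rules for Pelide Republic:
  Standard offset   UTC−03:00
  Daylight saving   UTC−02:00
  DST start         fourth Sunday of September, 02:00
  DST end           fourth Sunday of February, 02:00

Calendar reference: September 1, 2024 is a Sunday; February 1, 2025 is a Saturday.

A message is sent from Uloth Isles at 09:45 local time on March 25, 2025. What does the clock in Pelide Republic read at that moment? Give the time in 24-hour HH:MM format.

01:45

March 25, 2025 does not fall between 26 April and 5 September, so daylight saving is not in effect and Uloth Isles is at UTC+05:00.
09:45 Uloth Isles − 5h = 04:45 UTC.
1 September 2024 is a Sunday, so the first Sunday is September 1 and the fourth is September 22.
1 February 2025 is a Saturday, so the first Sunday is February 2 and the fourth is February 23.
At the standard offset (UTC−03:00), 04:45 UTC − 3h = 01:45 Pelide Republic standard time.
Daylight saving runs 22 September 2024 – 23 February 2025; the standard-time date in Pelide Republic, March 25, 2025, is outside that window, so Pelide Republic is on standard time at UTC−03:00.
04:45 UTC − 3h = 01:45 Pelide Republic.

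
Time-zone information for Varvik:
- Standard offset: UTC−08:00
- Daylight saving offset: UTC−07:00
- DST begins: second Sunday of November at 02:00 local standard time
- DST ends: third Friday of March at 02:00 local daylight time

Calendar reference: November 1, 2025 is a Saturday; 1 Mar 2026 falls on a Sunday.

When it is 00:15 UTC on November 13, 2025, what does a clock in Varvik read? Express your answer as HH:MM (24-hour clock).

17:15

1 November 2025 is a Saturday, so the first Sunday is November 2 and the second is November 9.
1 March 2026 is a Sunday, so the first Friday is March 6 and the third is March 20.
At the standard offset (UTC−08:00), 00:15 UTC − 8h = 16:15 Varvik standard time (rolling into the previous day, 12 November 2025).
Daylight saving runs 9 November 2025 – 20 March 2026; the standard-time date in Varvik, November 12, 2025, is inside that window, so Varvik is at UTC−07:00.
00:15 UTC − 7h = 17:15 local (rolling into the previous day, 12 November 2025).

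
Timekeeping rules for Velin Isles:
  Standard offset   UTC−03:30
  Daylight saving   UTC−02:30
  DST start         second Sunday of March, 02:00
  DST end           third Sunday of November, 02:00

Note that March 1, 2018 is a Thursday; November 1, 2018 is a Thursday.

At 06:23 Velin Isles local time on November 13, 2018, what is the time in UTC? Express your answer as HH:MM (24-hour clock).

1 March 2018 is a Thursday, so the first Sunday is March 4 and the second is March 11.
1 November 2018 is a Thursday, so the first Sunday is November 4 and the third is November 18.
November 13, 2018 falls between 11 March and 18 November, so daylight saving is in effect and Velin Isles is at UTC−02:30.
06:23 local + 2h30m = 08:53 UTC.

08:53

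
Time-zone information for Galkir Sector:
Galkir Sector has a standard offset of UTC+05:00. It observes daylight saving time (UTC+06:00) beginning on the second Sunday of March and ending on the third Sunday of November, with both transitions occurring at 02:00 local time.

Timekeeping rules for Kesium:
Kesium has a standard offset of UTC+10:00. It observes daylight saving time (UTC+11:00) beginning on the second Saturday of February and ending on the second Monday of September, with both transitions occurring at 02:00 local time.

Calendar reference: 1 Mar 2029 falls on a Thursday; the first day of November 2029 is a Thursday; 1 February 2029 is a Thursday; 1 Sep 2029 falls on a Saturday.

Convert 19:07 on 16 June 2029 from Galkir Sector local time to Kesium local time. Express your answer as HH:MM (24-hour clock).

00:07

1 March 2029 is a Thursday, so the first Sunday is March 4 and the second is March 11.
1 November 2029 is a Thursday, so the first Sunday is November 4 and the third is November 18.
Daylight saving runs 11 March – 18 November; 16 June 2029 is inside that window, so Galkir Sector is at UTC+06:00.
19:07 Galkir Sector − 6h = 13:07 UTC.
1 February 2029 is a Thursday, so the first Saturday is February 3 and the second is February 10.
1 September 2029 is a Saturday, so the first Monday is September 3 and the second is September 10.
At the standard offset (UTC+10:00), 13:07 UTC + 10h = 23:07 Kesium standard time.
The standard-time date in Kesium, 16 June 2029, lies within the daylight-saving period (10 February – 10 September), so Kesium is on daylight time, UTC+11:00.
13:07 UTC + 11h = 00:07 Kesium (rolling into the next day, 17 June 2029).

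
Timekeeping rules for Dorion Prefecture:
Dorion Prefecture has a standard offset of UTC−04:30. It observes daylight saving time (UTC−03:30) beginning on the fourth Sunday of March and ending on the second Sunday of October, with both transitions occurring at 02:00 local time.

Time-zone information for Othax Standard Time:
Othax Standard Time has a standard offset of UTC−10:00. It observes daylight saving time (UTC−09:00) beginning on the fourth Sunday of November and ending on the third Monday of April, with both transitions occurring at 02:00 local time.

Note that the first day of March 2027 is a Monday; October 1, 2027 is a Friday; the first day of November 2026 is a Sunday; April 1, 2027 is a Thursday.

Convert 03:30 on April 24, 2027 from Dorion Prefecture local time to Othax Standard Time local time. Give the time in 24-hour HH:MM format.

21:00

1 March 2027 is a Monday, so the first Sunday is March 7 and the fourth is March 28.
1 October 2027 is a Friday, so the first Sunday is October 3 and the second is October 10.
Daylight saving runs 28 March – 10 October; April 24, 2027 is inside that window, so Dorion Prefecture is at UTC−03:30.
03:30 Dorion Prefecture + 3h30m = 07:00 UTC.
1 November 2026 is a Sunday, so the first Sunday is November 1 and the fourth is November 22.
1 April 2027 is a Thursday, so the first Monday is April 5 and the third is April 19.
At the standard offset (UTC−10:00), 07:00 UTC − 10h = 21:00 Othax Standard Time standard time (rolling into the previous day, 23 April 2027).
Daylight saving runs 22 November 2026 – 19 April 2027; the standard-time date in Othax Standard Time, April 23, 2027, is outside that window, so Othax Standard Time is on standard time at UTC−10:00.
07:00 UTC − 10h = 21:00 Othax Standard Time (rolling into the previous day, 23 April 2027).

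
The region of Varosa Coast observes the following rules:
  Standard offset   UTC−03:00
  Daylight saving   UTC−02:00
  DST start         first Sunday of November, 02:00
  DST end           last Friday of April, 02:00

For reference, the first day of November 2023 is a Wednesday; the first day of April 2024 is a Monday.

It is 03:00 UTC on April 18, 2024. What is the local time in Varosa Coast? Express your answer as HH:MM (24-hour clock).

01:00

1 November 2023 is a Wednesday, so the first Sunday is November 5.
1 April 2024 is a Monday, so Fridays fall on 5, 12, 19, 26; the last is April 26.
At the standard offset (UTC−03:00), 03:00 UTC − 3h = 00:00 Varosa Coast standard time.
The standard-time date in Varosa Coast, April 18, 2024, lies within the daylight-saving period (5 November 2023 – 26 April 2024), so Varosa Coast is on daylight time, UTC−02:00.
03:00 UTC − 2h = 01:00 local.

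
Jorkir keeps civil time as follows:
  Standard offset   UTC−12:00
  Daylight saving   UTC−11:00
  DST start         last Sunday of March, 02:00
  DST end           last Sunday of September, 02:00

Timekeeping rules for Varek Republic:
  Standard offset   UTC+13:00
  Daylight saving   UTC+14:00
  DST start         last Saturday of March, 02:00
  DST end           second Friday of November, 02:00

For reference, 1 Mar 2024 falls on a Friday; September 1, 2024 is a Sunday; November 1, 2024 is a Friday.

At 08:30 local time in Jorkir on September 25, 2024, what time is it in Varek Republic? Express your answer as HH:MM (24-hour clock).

09:30

1 March 2024 is a Friday, so Sundays fall on 3, 10, 17, 24, 31; the last is March 31.
1 September 2024 is a Sunday, so Sundays fall on 1, 8, 15, 22, 29; the last is September 29.
Daylight saving runs 31 March – 29 September; September 25, 2024 is inside that window, so Jorkir is at UTC−11:00.
08:30 Jorkir + 11h = 19:30 UTC.
1 March 2024 is a Friday, so Saturdays fall on 2, 9, 16, 23, 30; the last is March 30.
1 November 2024 is a Friday, so the first Friday is November 1 and the second is November 8.
At the standard offset (UTC+13:00), 19:30 UTC + 13h = 08:30 Varek Republic standard time (rolling into the next day, 26 September 2024).
The standard-time date in Varek Republic, September 26, 2024, lies within the daylight-saving period (30 March – 8 November), so Varek Republic is on daylight time, UTC+14:00.
19:30 UTC + 14h = 09:30 Varek Republic (rolling into the next day, 26 September 2024).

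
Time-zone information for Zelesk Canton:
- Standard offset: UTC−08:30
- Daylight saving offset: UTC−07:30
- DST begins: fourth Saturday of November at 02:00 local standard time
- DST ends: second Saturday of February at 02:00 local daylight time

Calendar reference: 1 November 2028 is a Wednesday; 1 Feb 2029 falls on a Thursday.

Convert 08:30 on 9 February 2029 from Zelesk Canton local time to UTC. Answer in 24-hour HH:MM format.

16:00

1 November 2028 is a Wednesday, so the first Saturday is November 4 and the fourth is November 25.
1 February 2029 is a Thursday, so the first Saturday is February 3 and the second is February 10.
9 February 2029 falls between 25 November 2028 and 10 February 2029, so daylight saving is in effect and Zelesk Canton is at UTC−07:30.
08:30 local + 7h30m = 16:00 UTC.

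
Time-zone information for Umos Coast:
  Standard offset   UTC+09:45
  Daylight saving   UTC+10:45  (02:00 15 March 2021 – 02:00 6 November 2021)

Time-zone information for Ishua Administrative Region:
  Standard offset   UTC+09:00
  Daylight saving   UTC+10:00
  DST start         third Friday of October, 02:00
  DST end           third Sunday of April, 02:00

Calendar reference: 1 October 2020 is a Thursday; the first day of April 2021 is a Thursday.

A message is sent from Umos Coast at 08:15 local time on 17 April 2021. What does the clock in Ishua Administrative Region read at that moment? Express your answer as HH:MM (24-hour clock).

07:30

17 April 2021 falls between 15 March and 6 November, so daylight saving is in effect and Umos Coast is at UTC+10:45.
08:15 Umos Coast − 10h45m = 21:30 UTC (rolling into the previous day, 16 April 2021).
1 October 2020 is a Thursday, so the first Friday is October 2 and the third is October 16.
1 April 2021 is a Thursday, so the first Sunday is April 4 and the third is April 18.
At the standard offset (UTC+09:00), 21:30 UTC + 9h = 06:30 Ishua Administrative Region standard time (rolling into the next day, 17 April 2021).
The standard-time date in Ishua Administrative Region, 17 April 2021, lies within the daylight-saving period (16 October 2020 – 18 April 2021), so Ishua Administrative Region is on daylight time, UTC+10:00.
21:30 UTC + 10h = 07:30 Ishua Administrative Region (rolling into the next day, 17 April 2021).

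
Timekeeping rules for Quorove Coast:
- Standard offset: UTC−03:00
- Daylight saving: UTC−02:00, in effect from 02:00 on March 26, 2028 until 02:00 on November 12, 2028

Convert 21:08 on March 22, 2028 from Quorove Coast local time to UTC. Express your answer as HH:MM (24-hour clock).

00:08

March 22, 2028 is outside the daylight-saving period (26 March – 12 November), so Quorove Coast is on standard time, UTC−03:00.
21:08 local + 3h = 00:08 UTC (rolling into the next day, 23 March 2028).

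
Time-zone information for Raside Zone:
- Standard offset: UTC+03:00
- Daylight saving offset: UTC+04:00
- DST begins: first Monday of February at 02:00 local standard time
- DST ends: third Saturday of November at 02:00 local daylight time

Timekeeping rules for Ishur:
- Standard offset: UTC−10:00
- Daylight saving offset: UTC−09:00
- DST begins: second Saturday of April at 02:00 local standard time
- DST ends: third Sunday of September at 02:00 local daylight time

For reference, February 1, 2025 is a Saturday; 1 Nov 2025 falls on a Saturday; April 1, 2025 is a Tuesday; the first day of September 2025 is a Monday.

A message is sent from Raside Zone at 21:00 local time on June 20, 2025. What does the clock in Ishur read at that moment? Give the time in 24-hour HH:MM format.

08:00

1 February 2025 is a Saturday, so the first Monday is February 3.
1 November 2025 is a Saturday, so the first Saturday is November 1 and the third is November 15.
Daylight saving runs 3 February – 15 November; June 20, 2025 is inside that window, so Raside Zone is at UTC+04:00.
21:00 Raside Zone − 4h = 17:00 UTC.
1 April 2025 is a Tuesday, so the first Saturday is April 5 and the second is April 12.
1 September 2025 is a Monday, so the first Sunday is September 7 and the third is September 21.
At the standard offset (UTC−10:00), 17:00 UTC − 10h = 07:00 Ishur standard time.
The standard-time date in Ishur, June 20, 2025, falls between 12 April and 21 September, so daylight saving is in effect and Ishur is at UTC−09:00.
17:00 UTC − 9h = 08:00 Ishur.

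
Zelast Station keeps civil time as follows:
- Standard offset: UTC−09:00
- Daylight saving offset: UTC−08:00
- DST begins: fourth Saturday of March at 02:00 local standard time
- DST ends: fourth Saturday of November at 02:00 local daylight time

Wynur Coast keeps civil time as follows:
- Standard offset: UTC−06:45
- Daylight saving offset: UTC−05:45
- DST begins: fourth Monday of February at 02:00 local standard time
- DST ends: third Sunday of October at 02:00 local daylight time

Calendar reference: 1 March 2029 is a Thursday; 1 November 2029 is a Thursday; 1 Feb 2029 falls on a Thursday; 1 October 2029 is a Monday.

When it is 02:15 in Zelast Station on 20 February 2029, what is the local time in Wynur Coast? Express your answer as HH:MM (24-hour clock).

1 March 2029 is a Thursday, so the first Saturday is March 3 and the fourth is March 24.
1 November 2029 is a Thursday, so the first Saturday is November 3 and the fourth is November 24.
20 February 2029 is outside the daylight-saving period (24 March – 24 November), so Zelast Station is on standard time, UTC−09:00.
02:15 Zelast Station + 9h = 11:15 UTC.
1 February 2029 is a Thursday, so the first Monday is February 5 and the fourth is February 26.
1 October 2029 is a Monday, so the first Sunday is October 7 and the third is October 21.
At the standard offset (UTC−06:45), 11:15 UTC − 6h45m = 04:30 Wynur Coast standard time.
The standard-time date in Wynur Coast, 20 February 2029, does not fall between 26 February and 21 October, so daylight saving is not in effect and Wynur Coast is at UTC−06:45.
11:15 UTC − 6h45m = 04:30 Wynur Coast.

04:30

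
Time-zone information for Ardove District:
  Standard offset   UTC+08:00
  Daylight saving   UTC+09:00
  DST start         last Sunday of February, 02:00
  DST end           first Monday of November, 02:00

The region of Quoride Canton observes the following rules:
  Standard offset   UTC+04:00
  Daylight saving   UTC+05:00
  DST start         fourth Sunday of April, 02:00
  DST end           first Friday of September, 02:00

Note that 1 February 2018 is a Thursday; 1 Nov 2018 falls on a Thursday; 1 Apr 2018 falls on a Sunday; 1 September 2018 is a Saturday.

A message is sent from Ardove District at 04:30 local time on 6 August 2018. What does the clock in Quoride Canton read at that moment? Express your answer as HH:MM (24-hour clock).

00:30

1 February 2018 is a Thursday, so Sundays fall on 4, 11, 18, 25; the last is February 25.
1 November 2018 is a Thursday, so the first Monday is November 5.
6 August 2018 lies within the daylight-saving period (25 February – 5 November), so Ardove District is on daylight time, UTC+09:00.
04:30 Ardove District − 9h = 19:30 UTC (rolling into the previous day, 5 August 2018).
1 April 2018 is a Sunday, so the first Sunday is April 1 and the fourth is April 22.
1 September 2018 is a Saturday, so the first Friday is September 7.
At the standard offset (UTC+04:00), 19:30 UTC + 4h = 23:30 Quoride Canton standard time.
The standard-time date in Quoride Canton, 5 August 2018, lies within the daylight-saving period (22 April – 7 September), so Quoride Canton is on daylight time, UTC+05:00.
19:30 UTC + 5h = 00:30 Quoride Canton (rolling into the next day, 6 August 2018).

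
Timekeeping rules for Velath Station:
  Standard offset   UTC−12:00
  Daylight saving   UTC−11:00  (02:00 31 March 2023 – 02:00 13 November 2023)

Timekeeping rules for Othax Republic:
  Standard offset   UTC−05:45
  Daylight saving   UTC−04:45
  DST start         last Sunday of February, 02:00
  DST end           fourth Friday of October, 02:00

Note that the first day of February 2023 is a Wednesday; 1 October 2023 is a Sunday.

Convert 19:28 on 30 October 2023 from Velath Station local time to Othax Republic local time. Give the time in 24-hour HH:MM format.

00:43

30 October 2023 falls between 31 March and 13 November, so daylight saving is in effect and Velath Station is at UTC−11:00.
19:28 Velath Station + 11h = 06:28 UTC (rolling into the next day, 31 October 2023).
1 February 2023 is a Wednesday, so Sundays fall on 5, 12, 19, 26; the last is February 26.
1 October 2023 is a Sunday, so the first Friday is October 6 and the fourth is October 27.
At the standard offset (UTC−05:45), 06:28 UTC − 5h45m = 00:43 Othax Republic standard time.
The standard-time date in Othax Republic, 31 October 2023, is outside the daylight-saving period (26 February – 27 October), so Othax Republic is on standard time, UTC−05:45.
06:28 UTC − 5h45m = 00:43 Othax Republic.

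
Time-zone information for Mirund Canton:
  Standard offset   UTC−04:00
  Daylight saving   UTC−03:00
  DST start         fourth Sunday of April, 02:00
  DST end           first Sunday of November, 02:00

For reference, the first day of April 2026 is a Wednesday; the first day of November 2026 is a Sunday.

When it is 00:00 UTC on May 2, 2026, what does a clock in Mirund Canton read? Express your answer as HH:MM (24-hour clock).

1 April 2026 is a Wednesday, so the first Sunday is April 5 and the fourth is April 26.
1 November 2026 is a Sunday, so the first Sunday is November 1.
At the standard offset (UTC−04:00), 00:00 UTC − 4h = 20:00 Mirund Canton standard time (rolling into the previous day, 1 May 2026).
The standard-time date in Mirund Canton, May 1, 2026, falls between 26 April and 1 November, so daylight saving is in effect and Mirund Canton is at UTC−03:00.
00:00 UTC − 3h = 21:00 local (rolling into the previous day, 1 May 2026).

21:00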